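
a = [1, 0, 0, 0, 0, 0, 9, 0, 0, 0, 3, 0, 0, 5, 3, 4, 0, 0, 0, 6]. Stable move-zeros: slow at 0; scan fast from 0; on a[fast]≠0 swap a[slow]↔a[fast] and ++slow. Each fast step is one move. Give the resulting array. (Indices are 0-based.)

slow=0 fast=0: a[fast]=1≠0 swap→a[0]=1, slow++,fast++
slow=1 fast=1: a[fast]=0, fast++
slow=1 fast=2: a[fast]=0, fast++
slow=1 fast=3: a[fast]=0, fast++
slow=1 fast=4: a[fast]=0, fast++
slow=1 fast=5: a[fast]=0, fast++
slow=1 fast=6: a[fast]=9≠0 swap→a[1]=9, slow++,fast++
slow=2 fast=7: a[fast]=0, fast++
slow=2 fast=8: a[fast]=0, fast++
slow=2 fast=9: a[fast]=0, fast++
slow=2 fast=10: a[fast]=3≠0 swap→a[2]=3, slow++,fast++
slow=3 fast=11: a[fast]=0, fast++
slow=3 fast=12: a[fast]=0, fast++
slow=3 fast=13: a[fast]=5≠0 swap→a[3]=5, slow++,fast++
slow=4 fast=14: a[fast]=3≠0 swap→a[4]=3, slow++,fast++
slow=5 fast=15: a[fast]=4≠0 swap→a[5]=4, slow++,fast++
slow=6 fast=16: a[fast]=0, fast++
slow=6 fast=17: a[fast]=0, fast++
slow=6 fast=18: a[fast]=0, fast++
slow=6 fast=19: a[fast]=6≠0 swap→a[6]=6, slow++,fast++

[1, 9, 3, 5, 3, 4, 6, 0, 0, 0, 0, 0, 0, 0, 0, 0, 0, 0, 0, 0]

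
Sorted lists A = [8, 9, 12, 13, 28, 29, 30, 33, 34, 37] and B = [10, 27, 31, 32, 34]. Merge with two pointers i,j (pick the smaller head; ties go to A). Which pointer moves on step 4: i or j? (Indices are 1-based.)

i

i=1 j=1: A[i]=8<=B[j]=10 take 8, i++
i=2 j=1: A[i]=9<=B[j]=10 take 9, i++
i=3 j=1: A[i]=12>B[j]=10 take 10, j++
i=3 j=2: A[i]=12<=B[j]=27 take 12, i++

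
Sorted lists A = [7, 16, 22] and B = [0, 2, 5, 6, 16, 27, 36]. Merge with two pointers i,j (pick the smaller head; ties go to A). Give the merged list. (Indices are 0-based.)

[0, 2, 5, 6, 7, 16, 16, 22, 27, 36]

i=0 j=0: A[i]=7>B[j]=0 take 0, j++
i=0 j=1: A[i]=7>B[j]=2 take 2, j++
i=0 j=2: A[i]=7>B[j]=5 take 5, j++
i=0 j=3: A[i]=7>B[j]=6 take 6, j++
i=0 j=4: A[i]=7<=B[j]=16 take 7, i++
i=1 j=4: A[i]=16<=B[j]=16 take 16, i++
i=2 j=4: A[i]=22>B[j]=16 take 16, j++
i=2 j=5: A[i]=22<=B[j]=27 take 22, i++
i=3 j=5: A done, take B[j]=27, j++
i=3 j=6: A done, take B[j]=36, j++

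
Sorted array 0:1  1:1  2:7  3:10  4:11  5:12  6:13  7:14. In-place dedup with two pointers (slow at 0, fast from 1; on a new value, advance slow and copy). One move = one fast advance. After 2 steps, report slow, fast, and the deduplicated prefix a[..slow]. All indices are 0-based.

(s=0,f=1) a[fast]=1=a[slow] dup → fast++
(s=0,f=2) a[fast]=7≠a[slow]=1 write a[1]=7 → slow++,fast++

slow=1, fast=3, prefix=[1, 7]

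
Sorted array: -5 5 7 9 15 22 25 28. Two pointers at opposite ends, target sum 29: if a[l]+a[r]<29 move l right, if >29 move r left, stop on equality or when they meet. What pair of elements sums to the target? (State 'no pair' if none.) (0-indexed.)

(7, 22)

l=0 r=7: -5+28=23 <29, l++
l=1 r=7: 5+28=33 >29, r--
l=1 r=6: 5+25=30 >29, r--
l=1 r=5: 5+22=27 <29, l++
l=2 r=5: 7+22=29, found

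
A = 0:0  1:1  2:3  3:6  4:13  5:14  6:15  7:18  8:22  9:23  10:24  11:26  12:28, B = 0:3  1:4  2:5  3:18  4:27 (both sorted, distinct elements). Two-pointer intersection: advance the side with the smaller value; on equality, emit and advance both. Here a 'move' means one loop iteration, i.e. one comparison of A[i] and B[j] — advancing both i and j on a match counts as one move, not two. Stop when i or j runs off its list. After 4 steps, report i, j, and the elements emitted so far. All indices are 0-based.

i=3, j=2, emitted=[3]

i=0 j=0: 0<3, i++
i=1 j=0: 1<3, i++
i=2 j=0: 3==3 emit, i++,j++
i=3 j=1: 6>4, j++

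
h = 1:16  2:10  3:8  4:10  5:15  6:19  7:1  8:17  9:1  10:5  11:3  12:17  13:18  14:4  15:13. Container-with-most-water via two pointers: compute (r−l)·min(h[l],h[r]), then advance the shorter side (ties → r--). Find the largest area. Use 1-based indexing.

[1,15] min(16,13)*14=182 best=182 * → r--
[1,14] min(16,4)*13=52 best=182 → r--
[1,13] min(16,18)*12=192 best=192 * → l++
[2,13] min(10,18)*11=110 best=192 → l++
[3,13] min(8,18)*10=80 best=192 → l++
[4,13] min(10,18)*9=90 best=192 → l++
[5,13] min(15,18)*8=120 best=192 → l++
[6,13] min(19,18)*7=126 best=192 → r--
[6,12] min(19,17)*6=102 best=192 → r--
[6,11] min(19,3)*5=15 best=192 → r--
[6,10] min(19,5)*4=20 best=192 → r--
[6,9] min(19,1)*3=3 best=192 → r--
[6,8] min(19,17)*2=34 best=192 → r--
[6,7] min(19,1)*1=1 best=192 → r--

max area = 192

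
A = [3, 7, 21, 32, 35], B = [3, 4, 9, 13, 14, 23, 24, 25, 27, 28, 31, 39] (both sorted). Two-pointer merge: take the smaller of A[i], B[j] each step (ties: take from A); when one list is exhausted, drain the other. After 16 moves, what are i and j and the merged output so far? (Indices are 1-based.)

i=6, j=12, merged so far=[3, 3, 4, 7, 9, 13, 14, 21, 23, 24, 25, 27, 28, 31, 32, 35]

i=1 j=1: A[i]=3<=B[j]=3 take 3, i++
i=2 j=1: A[i]=7>B[j]=3 take 3, j++
i=2 j=2: A[i]=7>B[j]=4 take 4, j++
i=2 j=3: A[i]=7<=B[j]=9 take 7, i++
i=3 j=3: A[i]=21>B[j]=9 take 9, j++
i=3 j=4: A[i]=21>B[j]=13 take 13, j++
i=3 j=5: A[i]=21>B[j]=14 take 14, j++
i=3 j=6: A[i]=21<=B[j]=23 take 21, i++
i=4 j=6: A[i]=32>B[j]=23 take 23, j++
i=4 j=7: A[i]=32>B[j]=24 take 24, j++
i=4 j=8: A[i]=32>B[j]=25 take 25, j++
i=4 j=9: A[i]=32>B[j]=27 take 27, j++
i=4 j=10: A[i]=32>B[j]=28 take 28, j++
i=4 j=11: A[i]=32>B[j]=31 take 31, j++
i=4 j=12: A[i]=32<=B[j]=39 take 32, i++
i=5 j=12: A[i]=35<=B[j]=39 take 35, i++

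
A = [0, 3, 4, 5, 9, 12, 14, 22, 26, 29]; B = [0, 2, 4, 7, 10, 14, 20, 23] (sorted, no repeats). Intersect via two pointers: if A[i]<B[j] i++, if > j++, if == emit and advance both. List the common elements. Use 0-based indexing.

[i=0,j=0] 0==0 emit → i++,j++
[i=1,j=1] 3>2 → j++
[i=1,j=2] 3<4 → i++
[i=2,j=2] 4==4 emit → i++,j++
[i=3,j=3] 5<7 → i++
[i=4,j=3] 9>7 → j++
[i=4,j=4] 9<10 → i++
[i=5,j=4] 12>10 → j++
[i=5,j=5] 12<14 → i++
[i=6,j=5] 14==14 emit → i++,j++
[i=7,j=6] 22>20 → j++
[i=7,j=7] 22<23 → i++
[i=8,j=7] 26>23 → j++

intersection = [0, 4, 14]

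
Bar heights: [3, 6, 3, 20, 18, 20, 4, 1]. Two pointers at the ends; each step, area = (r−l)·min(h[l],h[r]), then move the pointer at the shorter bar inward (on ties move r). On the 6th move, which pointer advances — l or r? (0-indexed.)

[0,7] min(3,1)*7=7 best=7 * → r--
[0,6] min(3,4)*6=18 best=18 * → l++
[1,6] min(6,4)*5=20 best=20 * → r--
[1,5] min(6,20)*4=24 best=24 * → l++
[2,5] min(3,20)*3=9 best=24 → l++
[3,5] min(20,20)*2=40 best=40 * → r--

r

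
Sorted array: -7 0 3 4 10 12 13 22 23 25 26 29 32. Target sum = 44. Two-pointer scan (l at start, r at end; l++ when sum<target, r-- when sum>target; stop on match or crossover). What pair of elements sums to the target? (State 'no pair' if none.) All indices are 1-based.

(12, 32)

l=1 r=13: -7+32=25 <44, l++
l=2 r=13: 0+32=32 <44, l++
l=3 r=13: 3+32=35 <44, l++
l=4 r=13: 4+32=36 <44, l++
l=5 r=13: 10+32=42 <44, l++
l=6 r=13: 12+32=44, found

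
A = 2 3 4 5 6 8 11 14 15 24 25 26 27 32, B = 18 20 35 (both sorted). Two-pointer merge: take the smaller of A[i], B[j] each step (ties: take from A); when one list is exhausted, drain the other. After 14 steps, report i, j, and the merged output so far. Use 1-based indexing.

i=1 j=1: A[i]=2<=B[j]=18 take 2, i++
i=2 j=1: A[i]=3<=B[j]=18 take 3, i++
i=3 j=1: A[i]=4<=B[j]=18 take 4, i++
i=4 j=1: A[i]=5<=B[j]=18 take 5, i++
i=5 j=1: A[i]=6<=B[j]=18 take 6, i++
i=6 j=1: A[i]=8<=B[j]=18 take 8, i++
i=7 j=1: A[i]=11<=B[j]=18 take 11, i++
i=8 j=1: A[i]=14<=B[j]=18 take 14, i++
i=9 j=1: A[i]=15<=B[j]=18 take 15, i++
i=10 j=1: A[i]=24>B[j]=18 take 18, j++
i=10 j=2: A[i]=24>B[j]=20 take 20, j++
i=10 j=3: A[i]=24<=B[j]=35 take 24, i++
i=11 j=3: A[i]=25<=B[j]=35 take 25, i++
i=12 j=3: A[i]=26<=B[j]=35 take 26, i++

i=13, j=3, merged so far=[2, 3, 4, 5, 6, 8, 11, 14, 15, 18, 20, 24, 25, 26]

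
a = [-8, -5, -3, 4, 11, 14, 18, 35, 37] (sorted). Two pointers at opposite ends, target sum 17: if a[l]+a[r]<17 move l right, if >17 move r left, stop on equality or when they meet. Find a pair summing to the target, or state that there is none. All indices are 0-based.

no pair

l=0 r=8: -8+37=29 >17, r--
l=0 r=7: -8+35=27 >17, r--
l=0 r=6: -8+18=10 <17, l++
l=1 r=6: -5+18=13 <17, l++
l=2 r=6: -3+18=15 <17, l++
l=3 r=6: 4+18=22 >17, r--
l=3 r=5: 4+14=18 >17, r--
l=3 r=4: 4+11=15 <17, l++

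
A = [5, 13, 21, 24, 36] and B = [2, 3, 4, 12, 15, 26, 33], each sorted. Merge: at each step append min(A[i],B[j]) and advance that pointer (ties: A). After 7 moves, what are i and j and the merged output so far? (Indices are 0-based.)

i=2, j=5, merged so far=[2, 3, 4, 5, 12, 13, 15]

i=0 j=0: A[i]=5>B[j]=2 take 2, j++
i=0 j=1: A[i]=5>B[j]=3 take 3, j++
i=0 j=2: A[i]=5>B[j]=4 take 4, j++
i=0 j=3: A[i]=5<=B[j]=12 take 5, i++
i=1 j=3: A[i]=13>B[j]=12 take 12, j++
i=1 j=4: A[i]=13<=B[j]=15 take 13, i++
i=2 j=4: A[i]=21>B[j]=15 take 15, j++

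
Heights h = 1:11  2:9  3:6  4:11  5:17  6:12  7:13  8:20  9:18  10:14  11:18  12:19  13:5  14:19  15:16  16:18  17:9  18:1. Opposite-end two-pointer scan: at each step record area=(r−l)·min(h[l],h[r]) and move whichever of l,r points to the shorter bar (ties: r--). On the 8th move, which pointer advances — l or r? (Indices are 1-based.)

l

l=1 r=18: min(11,1)*17=17 best=17 *, r--
l=1 r=17: min(11,9)*16=144 best=144 *, r--
l=1 r=16: min(11,18)*15=165 best=165 *, l++
l=2 r=16: min(9,18)*14=126 best=165, l++
l=3 r=16: min(6,18)*13=78 best=165, l++
l=4 r=16: min(11,18)*12=132 best=165, l++
l=5 r=16: min(17,18)*11=187 best=187 *, l++
l=6 r=16: min(12,18)*10=120 best=187, l++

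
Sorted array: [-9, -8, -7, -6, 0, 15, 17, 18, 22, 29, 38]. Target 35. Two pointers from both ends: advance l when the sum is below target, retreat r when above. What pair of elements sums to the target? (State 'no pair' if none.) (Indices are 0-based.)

l=0 r=10: -9+38=29 <35, l++
l=1 r=10: -8+38=30 <35, l++
l=2 r=10: -7+38=31 <35, l++
l=3 r=10: -6+38=32 <35, l++
l=4 r=10: 0+38=38 >35, r--
l=4 r=9: 0+29=29 <35, l++
l=5 r=9: 15+29=44 >35, r--
l=5 r=8: 15+22=37 >35, r--
l=5 r=7: 15+18=33 <35, l++
l=6 r=7: 17+18=35, found

(17, 18)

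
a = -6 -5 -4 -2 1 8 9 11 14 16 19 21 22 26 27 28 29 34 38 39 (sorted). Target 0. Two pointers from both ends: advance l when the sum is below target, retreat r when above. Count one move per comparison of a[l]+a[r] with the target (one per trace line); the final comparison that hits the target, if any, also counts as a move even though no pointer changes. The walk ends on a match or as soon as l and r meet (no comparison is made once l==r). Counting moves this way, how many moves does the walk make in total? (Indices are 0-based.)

[0,19] -6+39=33 >0 → r--
[0,18] -6+38=32 >0 → r--
[0,17] -6+34=28 >0 → r--
[0,16] -6+29=23 >0 → r--
[0,15] -6+28=22 >0 → r--
[0,14] -6+27=21 >0 → r--
[0,13] -6+26=20 >0 → r--
[0,12] -6+22=16 >0 → r--
[0,11] -6+21=15 >0 → r--
[0,10] -6+19=13 >0 → r--
[0,9] -6+16=10 >0 → r--
[0,8] -6+14=8 >0 → r--
[0,7] -6+11=5 >0 → r--
[0,6] -6+9=3 >0 → r--
[0,5] -6+8=2 >0 → r--
[0,4] -6+1=-5 <0 → l++
[1,4] -5+1=-4 <0 → l++
[2,4] -4+1=-3 <0 → l++
[3,4] -2+1=-1 <0 → l++

19 moves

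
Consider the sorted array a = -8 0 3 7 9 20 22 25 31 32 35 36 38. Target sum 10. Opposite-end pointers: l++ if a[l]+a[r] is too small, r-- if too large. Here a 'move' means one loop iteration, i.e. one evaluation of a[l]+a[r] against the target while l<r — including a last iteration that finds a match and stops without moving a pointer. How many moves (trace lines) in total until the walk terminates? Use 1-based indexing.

[1,13] -8+38=30 >10 → r--
[1,12] -8+36=28 >10 → r--
[1,11] -8+35=27 >10 → r--
[1,10] -8+32=24 >10 → r--
[1,9] -8+31=23 >10 → r--
[1,8] -8+25=17 >10 → r--
[1,7] -8+22=14 >10 → r--
[1,6] -8+20=12 >10 → r--
[1,5] -8+9=1 <10 → l++
[2,5] 0+9=9 <10 → l++
[3,5] 3+9=12 >10 → r--
[3,4] 3+7=10 → found

12 moves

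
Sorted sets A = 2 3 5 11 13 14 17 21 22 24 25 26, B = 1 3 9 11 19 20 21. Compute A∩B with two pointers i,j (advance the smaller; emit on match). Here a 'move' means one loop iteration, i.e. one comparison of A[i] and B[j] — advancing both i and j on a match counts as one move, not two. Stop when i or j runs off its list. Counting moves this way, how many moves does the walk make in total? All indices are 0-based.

[i=0,j=0] 2>1 → j++
[i=0,j=1] 2<3 → i++
[i=1,j=1] 3==3 emit → i++,j++
[i=2,j=2] 5<9 → i++
[i=3,j=2] 11>9 → j++
[i=3,j=3] 11==11 emit → i++,j++
[i=4,j=4] 13<19 → i++
[i=5,j=4] 14<19 → i++
[i=6,j=4] 17<19 → i++
[i=7,j=4] 21>19 → j++
[i=7,j=5] 21>20 → j++
[i=7,j=6] 21==21 emit → i++,j++

12 moves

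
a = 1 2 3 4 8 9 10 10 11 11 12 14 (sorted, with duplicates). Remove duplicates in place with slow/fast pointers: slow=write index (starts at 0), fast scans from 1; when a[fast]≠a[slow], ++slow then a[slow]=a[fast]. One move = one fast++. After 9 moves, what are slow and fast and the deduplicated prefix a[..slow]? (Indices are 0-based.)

slow=0 fast=1: a[fast]=2≠a[slow]=1 write a[1]=2, slow++,fast++
slow=1 fast=2: a[fast]=3≠a[slow]=2 write a[2]=3, slow++,fast++
slow=2 fast=3: a[fast]=4≠a[slow]=3 write a[3]=4, slow++,fast++
slow=3 fast=4: a[fast]=8≠a[slow]=4 write a[4]=8, slow++,fast++
slow=4 fast=5: a[fast]=9≠a[slow]=8 write a[5]=9, slow++,fast++
slow=5 fast=6: a[fast]=10≠a[slow]=9 write a[6]=10, slow++,fast++
slow=6 fast=7: a[fast]=10=a[slow] dup, fast++
slow=6 fast=8: a[fast]=11≠a[slow]=10 write a[7]=11, slow++,fast++
slow=7 fast=9: a[fast]=11=a[slow] dup, fast++

slow=7, fast=10, prefix=[1, 2, 3, 4, 8, 9, 10, 11]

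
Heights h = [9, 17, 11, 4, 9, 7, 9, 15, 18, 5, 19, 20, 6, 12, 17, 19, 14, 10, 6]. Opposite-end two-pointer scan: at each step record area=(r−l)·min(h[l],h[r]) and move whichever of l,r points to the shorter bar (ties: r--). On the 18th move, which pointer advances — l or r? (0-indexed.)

l=0 r=18: min(9,6)*18=108 best=108 *, r--
l=0 r=17: min(9,10)*17=153 best=153 *, l++
l=1 r=17: min(17,10)*16=160 best=160 *, r--
l=1 r=16: min(17,14)*15=210 best=210 *, r--
l=1 r=15: min(17,19)*14=238 best=238 *, l++
l=2 r=15: min(11,19)*13=143 best=238, l++
l=3 r=15: min(4,19)*12=48 best=238, l++
l=4 r=15: min(9,19)*11=99 best=238, l++
l=5 r=15: min(7,19)*10=70 best=238, l++
l=6 r=15: min(9,19)*9=81 best=238, l++
l=7 r=15: min(15,19)*8=120 best=238, l++
l=8 r=15: min(18,19)*7=126 best=238, l++
l=9 r=15: min(5,19)*6=30 best=238, l++
l=10 r=15: min(19,19)*5=95 best=238, r--
l=10 r=14: min(19,17)*4=68 best=238, r--
l=10 r=13: min(19,12)*3=36 best=238, r--
l=10 r=12: min(19,6)*2=12 best=238, r--
l=10 r=11: min(19,20)*1=19 best=238, l++

l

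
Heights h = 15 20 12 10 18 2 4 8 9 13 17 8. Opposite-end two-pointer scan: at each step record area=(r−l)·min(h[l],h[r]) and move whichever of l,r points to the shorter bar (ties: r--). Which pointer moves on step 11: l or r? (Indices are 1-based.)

l=1 r=12: min(15,8)*11=88 best=88 *, r--
l=1 r=11: min(15,17)*10=150 best=150 *, l++
l=2 r=11: min(20,17)*9=153 best=153 *, r--
l=2 r=10: min(20,13)*8=104 best=153, r--
l=2 r=9: min(20,9)*7=63 best=153, r--
l=2 r=8: min(20,8)*6=48 best=153, r--
l=2 r=7: min(20,4)*5=20 best=153, r--
l=2 r=6: min(20,2)*4=8 best=153, r--
l=2 r=5: min(20,18)*3=54 best=153, r--
l=2 r=4: min(20,10)*2=20 best=153, r--
l=2 r=3: min(20,12)*1=12 best=153, r--

r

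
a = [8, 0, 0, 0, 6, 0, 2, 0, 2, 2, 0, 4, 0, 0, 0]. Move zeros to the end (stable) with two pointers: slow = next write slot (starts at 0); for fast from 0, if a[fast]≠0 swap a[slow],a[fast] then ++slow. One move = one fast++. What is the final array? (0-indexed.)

[8, 6, 2, 2, 2, 4, 0, 0, 0, 0, 0, 0, 0, 0, 0]

slow=0 fast=0: a[fast]=8≠0 swap→a[0]=8, slow++,fast++
slow=1 fast=1: a[fast]=0, fast++
slow=1 fast=2: a[fast]=0, fast++
slow=1 fast=3: a[fast]=0, fast++
slow=1 fast=4: a[fast]=6≠0 swap→a[1]=6, slow++,fast++
slow=2 fast=5: a[fast]=0, fast++
slow=2 fast=6: a[fast]=2≠0 swap→a[2]=2, slow++,fast++
slow=3 fast=7: a[fast]=0, fast++
slow=3 fast=8: a[fast]=2≠0 swap→a[3]=2, slow++,fast++
slow=4 fast=9: a[fast]=2≠0 swap→a[4]=2, slow++,fast++
slow=5 fast=10: a[fast]=0, fast++
slow=5 fast=11: a[fast]=4≠0 swap→a[5]=4, slow++,fast++
slow=6 fast=12: a[fast]=0, fast++
slow=6 fast=13: a[fast]=0, fast++
slow=6 fast=14: a[fast]=0, fast++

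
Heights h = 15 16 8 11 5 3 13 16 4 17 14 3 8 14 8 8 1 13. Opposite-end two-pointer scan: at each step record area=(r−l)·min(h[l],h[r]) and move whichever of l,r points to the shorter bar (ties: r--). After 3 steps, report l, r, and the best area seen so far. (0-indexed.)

l=0, r=14, best area=221

[0,17] min(15,13)*17=221 best=221 * → r--
[0,16] min(15,1)*16=16 best=221 → r--
[0,15] min(15,8)*15=120 best=221 → r--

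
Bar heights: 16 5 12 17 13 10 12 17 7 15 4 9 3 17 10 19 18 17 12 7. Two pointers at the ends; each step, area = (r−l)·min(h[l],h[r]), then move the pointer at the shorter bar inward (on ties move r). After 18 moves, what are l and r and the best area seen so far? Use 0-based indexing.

[0,19] min(16,7)*19=133 best=133 * → r--
[0,18] min(16,12)*18=216 best=216 * → r--
[0,17] min(16,17)*17=272 best=272 * → l++
[1,17] min(5,17)*16=80 best=272 → l++
[2,17] min(12,17)*15=180 best=272 → l++
[3,17] min(17,17)*14=238 best=272 → r--
[3,16] min(17,18)*13=221 best=272 → l++
[4,16] min(13,18)*12=156 best=272 → l++
[5,16] min(10,18)*11=110 best=272 → l++
[6,16] min(12,18)*10=120 best=272 → l++
[7,16] min(17,18)*9=153 best=272 → l++
[8,16] min(7,18)*8=56 best=272 → l++
[9,16] min(15,18)*7=105 best=272 → l++
[10,16] min(4,18)*6=24 best=272 → l++
[11,16] min(9,18)*5=45 best=272 → l++
[12,16] min(3,18)*4=12 best=272 → l++
[13,16] min(17,18)*3=51 best=272 → l++
[14,16] min(10,18)*2=20 best=272 → l++

l=15, r=16, best area=272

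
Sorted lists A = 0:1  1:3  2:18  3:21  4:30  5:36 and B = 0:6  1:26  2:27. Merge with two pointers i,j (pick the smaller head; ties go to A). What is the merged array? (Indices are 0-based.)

[1, 3, 6, 18, 21, 26, 27, 30, 36]

[i=0,j=0] A[i]=1<=B[j]=6 take 1 → i++
[i=1,j=0] A[i]=3<=B[j]=6 take 3 → i++
[i=2,j=0] A[i]=18>B[j]=6 take 6 → j++
[i=2,j=1] A[i]=18<=B[j]=26 take 18 → i++
[i=3,j=1] A[i]=21<=B[j]=26 take 21 → i++
[i=4,j=1] A[i]=30>B[j]=26 take 26 → j++
[i=4,j=2] A[i]=30>B[j]=27 take 27 → j++
[i=4,j=3] B done, take A[i]=30 → i++
[i=5,j=3] B done, take A[i]=36 → i++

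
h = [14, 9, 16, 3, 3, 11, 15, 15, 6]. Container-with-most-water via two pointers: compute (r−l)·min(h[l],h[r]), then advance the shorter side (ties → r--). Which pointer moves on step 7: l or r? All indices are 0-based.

r

l=0 r=8: min(14,6)*8=48 best=48 *, r--
l=0 r=7: min(14,15)*7=98 best=98 *, l++
l=1 r=7: min(9,15)*6=54 best=98, l++
l=2 r=7: min(16,15)*5=75 best=98, r--
l=2 r=6: min(16,15)*4=60 best=98, r--
l=2 r=5: min(16,11)*3=33 best=98, r--
l=2 r=4: min(16,3)*2=6 best=98, r--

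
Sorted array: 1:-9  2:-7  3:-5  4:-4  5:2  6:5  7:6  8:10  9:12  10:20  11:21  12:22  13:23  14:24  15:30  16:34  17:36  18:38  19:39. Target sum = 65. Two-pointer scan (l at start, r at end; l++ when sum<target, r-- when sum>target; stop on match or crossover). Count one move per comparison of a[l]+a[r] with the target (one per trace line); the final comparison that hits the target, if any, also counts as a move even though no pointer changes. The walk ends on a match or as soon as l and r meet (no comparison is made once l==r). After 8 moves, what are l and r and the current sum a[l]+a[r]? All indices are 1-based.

l=1 r=19: -9+39=30 <65, l++
l=2 r=19: -7+39=32 <65, l++
l=3 r=19: -5+39=34 <65, l++
l=4 r=19: -4+39=35 <65, l++
l=5 r=19: 2+39=41 <65, l++
l=6 r=19: 5+39=44 <65, l++
l=7 r=19: 6+39=45 <65, l++
l=8 r=19: 10+39=49 <65, l++

l=9, r=19, sum=51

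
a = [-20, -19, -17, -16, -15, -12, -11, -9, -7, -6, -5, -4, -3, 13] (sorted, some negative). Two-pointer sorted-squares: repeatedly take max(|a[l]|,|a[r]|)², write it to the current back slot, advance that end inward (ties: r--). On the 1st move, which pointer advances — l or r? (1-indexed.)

l=1 r=14: |-20|>|13| out[14]=400, l++

l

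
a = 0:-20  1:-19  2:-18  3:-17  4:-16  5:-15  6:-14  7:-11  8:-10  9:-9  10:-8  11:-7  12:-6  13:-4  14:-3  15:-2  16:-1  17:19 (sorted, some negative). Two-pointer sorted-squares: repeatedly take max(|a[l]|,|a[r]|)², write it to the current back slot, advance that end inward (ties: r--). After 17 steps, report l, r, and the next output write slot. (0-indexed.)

[0,17] |-20|>|19| out[17]=400 → l++
[1,17] |-19|<=|19| out[16]=361 → r--
[1,16] |-19|>|-1| out[15]=361 → l++
[2,16] |-18|>|-1| out[14]=324 → l++
[3,16] |-17|>|-1| out[13]=289 → l++
[4,16] |-16|>|-1| out[12]=256 → l++
[5,16] |-15|>|-1| out[11]=225 → l++
[6,16] |-14|>|-1| out[10]=196 → l++
[7,16] |-11|>|-1| out[9]=121 → l++
[8,16] |-10|>|-1| out[8]=100 → l++
[9,16] |-9|>|-1| out[7]=81 → l++
[10,16] |-8|>|-1| out[6]=64 → l++
[11,16] |-7|>|-1| out[5]=49 → l++
[12,16] |-6|>|-1| out[4]=36 → l++
[13,16] |-4|>|-1| out[3]=16 → l++
[14,16] |-3|>|-1| out[2]=9 → l++
[15,16] |-2|>|-1| out[1]=4 → l++

l=16, r=16, next write slot=0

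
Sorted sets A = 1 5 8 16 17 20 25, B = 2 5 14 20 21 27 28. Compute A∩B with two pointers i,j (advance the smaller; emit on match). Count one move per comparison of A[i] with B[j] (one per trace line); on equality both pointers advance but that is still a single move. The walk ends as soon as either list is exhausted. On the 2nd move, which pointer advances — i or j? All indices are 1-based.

i=1 j=1: 1<2, i++
i=2 j=1: 5>2, j++

j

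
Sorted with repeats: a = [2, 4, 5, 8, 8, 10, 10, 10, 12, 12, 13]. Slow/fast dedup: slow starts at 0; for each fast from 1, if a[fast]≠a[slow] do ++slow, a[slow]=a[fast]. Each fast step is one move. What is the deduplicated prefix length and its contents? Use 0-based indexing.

length 7; prefix = [2, 4, 5, 8, 10, 12, 13]

slow=0 fast=1: a[fast]=4≠a[slow]=2 write a[1]=4, slow++,fast++
slow=1 fast=2: a[fast]=5≠a[slow]=4 write a[2]=5, slow++,fast++
slow=2 fast=3: a[fast]=8≠a[slow]=5 write a[3]=8, slow++,fast++
slow=3 fast=4: a[fast]=8=a[slow] dup, fast++
slow=3 fast=5: a[fast]=10≠a[slow]=8 write a[4]=10, slow++,fast++
slow=4 fast=6: a[fast]=10=a[slow] dup, fast++
slow=4 fast=7: a[fast]=10=a[slow] dup, fast++
slow=4 fast=8: a[fast]=12≠a[slow]=10 write a[5]=12, slow++,fast++
slow=5 fast=9: a[fast]=12=a[slow] dup, fast++
slow=5 fast=10: a[fast]=13≠a[slow]=12 write a[6]=13, slow++,fast++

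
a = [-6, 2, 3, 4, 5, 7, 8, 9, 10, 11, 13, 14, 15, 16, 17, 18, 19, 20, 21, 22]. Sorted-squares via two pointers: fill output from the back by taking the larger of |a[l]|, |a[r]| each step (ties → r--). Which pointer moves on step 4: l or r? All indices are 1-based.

l=1 r=20: |-6|<=|22| out[20]=484, r--
l=1 r=19: |-6|<=|21| out[19]=441, r--
l=1 r=18: |-6|<=|20| out[18]=400, r--
l=1 r=17: |-6|<=|19| out[17]=361, r--

r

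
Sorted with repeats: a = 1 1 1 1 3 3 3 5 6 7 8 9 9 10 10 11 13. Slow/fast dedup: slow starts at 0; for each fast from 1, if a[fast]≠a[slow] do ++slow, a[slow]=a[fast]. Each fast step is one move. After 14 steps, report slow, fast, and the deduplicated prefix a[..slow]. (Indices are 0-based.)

slow=7, fast=15, prefix=[1, 3, 5, 6, 7, 8, 9, 10]

slow=0 fast=1: a[fast]=1=a[slow] dup, fast++
slow=0 fast=2: a[fast]=1=a[slow] dup, fast++
slow=0 fast=3: a[fast]=1=a[slow] dup, fast++
slow=0 fast=4: a[fast]=3≠a[slow]=1 write a[1]=3, slow++,fast++
slow=1 fast=5: a[fast]=3=a[slow] dup, fast++
slow=1 fast=6: a[fast]=3=a[slow] dup, fast++
slow=1 fast=7: a[fast]=5≠a[slow]=3 write a[2]=5, slow++,fast++
slow=2 fast=8: a[fast]=6≠a[slow]=5 write a[3]=6, slow++,fast++
slow=3 fast=9: a[fast]=7≠a[slow]=6 write a[4]=7, slow++,fast++
slow=4 fast=10: a[fast]=8≠a[slow]=7 write a[5]=8, slow++,fast++
slow=5 fast=11: a[fast]=9≠a[slow]=8 write a[6]=9, slow++,fast++
slow=6 fast=12: a[fast]=9=a[slow] dup, fast++
slow=6 fast=13: a[fast]=10≠a[slow]=9 write a[7]=10, slow++,fast++
slow=7 fast=14: a[fast]=10=a[slow] dup, fast++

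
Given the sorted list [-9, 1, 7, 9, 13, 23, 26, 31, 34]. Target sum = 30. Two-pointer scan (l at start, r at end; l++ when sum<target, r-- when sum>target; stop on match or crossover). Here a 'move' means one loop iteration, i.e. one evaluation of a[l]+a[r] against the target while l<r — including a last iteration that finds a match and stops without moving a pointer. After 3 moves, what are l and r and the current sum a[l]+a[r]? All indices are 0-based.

l=1, r=6, sum=27

[0,8] -9+34=25 <30 → l++
[1,8] 1+34=35 >30 → r--
[1,7] 1+31=32 >30 → r--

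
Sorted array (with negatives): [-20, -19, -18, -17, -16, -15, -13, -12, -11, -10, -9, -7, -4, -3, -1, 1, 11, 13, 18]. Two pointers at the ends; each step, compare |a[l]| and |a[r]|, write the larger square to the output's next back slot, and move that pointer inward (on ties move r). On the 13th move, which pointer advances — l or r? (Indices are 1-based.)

l

l=1 r=19: |-20|>|18| out[19]=400, l++
l=2 r=19: |-19|>|18| out[18]=361, l++
l=3 r=19: |-18|<=|18| out[17]=324, r--
l=3 r=18: |-18|>|13| out[16]=324, l++
l=4 r=18: |-17|>|13| out[15]=289, l++
l=5 r=18: |-16|>|13| out[14]=256, l++
l=6 r=18: |-15|>|13| out[13]=225, l++
l=7 r=18: |-13|<=|13| out[12]=169, r--
l=7 r=17: |-13|>|11| out[11]=169, l++
l=8 r=17: |-12|>|11| out[10]=144, l++
l=9 r=17: |-11|<=|11| out[9]=121, r--
l=9 r=16: |-11|>|1| out[8]=121, l++
l=10 r=16: |-10|>|1| out[7]=100, l++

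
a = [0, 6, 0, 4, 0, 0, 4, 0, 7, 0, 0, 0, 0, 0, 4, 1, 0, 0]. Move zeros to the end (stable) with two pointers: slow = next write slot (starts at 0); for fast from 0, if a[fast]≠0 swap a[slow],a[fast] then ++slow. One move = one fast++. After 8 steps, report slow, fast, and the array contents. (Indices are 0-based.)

slow=3, fast=8, a=[6, 4, 4, 0, 0, 0, 0, 0, 7, 0, 0, 0, 0, 0, 4, 1, 0, 0]

slow=0 fast=0: a[fast]=0, fast++
slow=0 fast=1: a[fast]=6≠0 swap→a[0]=6, slow++,fast++
slow=1 fast=2: a[fast]=0, fast++
slow=1 fast=3: a[fast]=4≠0 swap→a[1]=4, slow++,fast++
slow=2 fast=4: a[fast]=0, fast++
slow=2 fast=5: a[fast]=0, fast++
slow=2 fast=6: a[fast]=4≠0 swap→a[2]=4, slow++,fast++
slow=3 fast=7: a[fast]=0, fast++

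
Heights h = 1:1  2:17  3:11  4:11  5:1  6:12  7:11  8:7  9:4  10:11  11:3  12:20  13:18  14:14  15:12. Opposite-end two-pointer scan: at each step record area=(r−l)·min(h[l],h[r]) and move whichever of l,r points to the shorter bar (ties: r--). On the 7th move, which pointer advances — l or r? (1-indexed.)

[1,15] min(1,12)*14=14 best=14 * → l++
[2,15] min(17,12)*13=156 best=156 * → r--
[2,14] min(17,14)*12=168 best=168 * → r--
[2,13] min(17,18)*11=187 best=187 * → l++
[3,13] min(11,18)*10=110 best=187 → l++
[4,13] min(11,18)*9=99 best=187 → l++
[5,13] min(1,18)*8=8 best=187 → l++

l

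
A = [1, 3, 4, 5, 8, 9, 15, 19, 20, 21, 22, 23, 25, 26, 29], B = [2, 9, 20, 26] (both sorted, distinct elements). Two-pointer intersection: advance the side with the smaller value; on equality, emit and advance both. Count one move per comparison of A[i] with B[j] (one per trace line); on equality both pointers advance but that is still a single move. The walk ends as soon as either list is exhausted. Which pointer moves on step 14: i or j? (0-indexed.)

i

[i=0,j=0] 1<2 → i++
[i=1,j=0] 3>2 → j++
[i=1,j=1] 3<9 → i++
[i=2,j=1] 4<9 → i++
[i=3,j=1] 5<9 → i++
[i=4,j=1] 8<9 → i++
[i=5,j=1] 9==9 emit → i++,j++
[i=6,j=2] 15<20 → i++
[i=7,j=2] 19<20 → i++
[i=8,j=2] 20==20 emit → i++,j++
[i=9,j=3] 21<26 → i++
[i=10,j=3] 22<26 → i++
[i=11,j=3] 23<26 → i++
[i=12,j=3] 25<26 → i++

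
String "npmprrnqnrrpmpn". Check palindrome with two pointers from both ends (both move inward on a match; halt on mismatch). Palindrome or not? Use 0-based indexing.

l=0 r=14: 'n'=='n', l++,r--
l=1 r=13: 'p'=='p', l++,r--
l=2 r=12: 'm'=='m', l++,r--
l=3 r=11: 'p'=='p', l++,r--
l=4 r=10: 'r'=='r', l++,r--
l=5 r=9: 'r'=='r', l++,r--
l=6 r=8: 'n'=='n', l++,r--

palindrome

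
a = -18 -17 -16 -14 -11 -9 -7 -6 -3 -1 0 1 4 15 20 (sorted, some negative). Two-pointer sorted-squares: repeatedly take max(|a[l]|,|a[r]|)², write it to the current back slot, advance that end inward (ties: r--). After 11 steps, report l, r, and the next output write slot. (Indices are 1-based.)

l=9, r=12, next write slot=4

[1,15] |-18|<=|20| out[15]=400 → r--
[1,14] |-18|>|15| out[14]=324 → l++
[2,14] |-17|>|15| out[13]=289 → l++
[3,14] |-16|>|15| out[12]=256 → l++
[4,14] |-14|<=|15| out[11]=225 → r--
[4,13] |-14|>|4| out[10]=196 → l++
[5,13] |-11|>|4| out[9]=121 → l++
[6,13] |-9|>|4| out[8]=81 → l++
[7,13] |-7|>|4| out[7]=49 → l++
[8,13] |-6|>|4| out[6]=36 → l++
[9,13] |-3|<=|4| out[5]=16 → r--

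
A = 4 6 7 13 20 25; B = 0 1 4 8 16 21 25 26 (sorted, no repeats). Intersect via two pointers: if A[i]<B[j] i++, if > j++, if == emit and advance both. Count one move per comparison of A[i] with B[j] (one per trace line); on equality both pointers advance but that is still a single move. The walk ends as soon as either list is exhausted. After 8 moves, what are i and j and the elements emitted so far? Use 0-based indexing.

[i=0,j=0] 4>0 → j++
[i=0,j=1] 4>1 → j++
[i=0,j=2] 4==4 emit → i++,j++
[i=1,j=3] 6<8 → i++
[i=2,j=3] 7<8 → i++
[i=3,j=3] 13>8 → j++
[i=3,j=4] 13<16 → i++
[i=4,j=4] 20>16 → j++

i=4, j=5, emitted=[4]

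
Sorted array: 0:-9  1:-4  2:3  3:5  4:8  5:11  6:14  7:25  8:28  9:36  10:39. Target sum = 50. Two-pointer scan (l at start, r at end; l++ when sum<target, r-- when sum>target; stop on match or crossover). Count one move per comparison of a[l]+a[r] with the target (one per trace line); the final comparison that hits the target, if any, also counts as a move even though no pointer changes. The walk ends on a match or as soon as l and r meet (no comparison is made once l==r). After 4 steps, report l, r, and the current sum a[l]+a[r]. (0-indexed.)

l=4, r=10, sum=47

l=0 r=10: -9+39=30 <50, l++
l=1 r=10: -4+39=35 <50, l++
l=2 r=10: 3+39=42 <50, l++
l=3 r=10: 5+39=44 <50, l++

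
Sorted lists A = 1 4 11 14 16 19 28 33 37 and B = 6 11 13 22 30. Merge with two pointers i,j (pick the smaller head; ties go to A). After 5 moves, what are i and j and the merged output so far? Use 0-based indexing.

i=0 j=0: A[i]=1<=B[j]=6 take 1, i++
i=1 j=0: A[i]=4<=B[j]=6 take 4, i++
i=2 j=0: A[i]=11>B[j]=6 take 6, j++
i=2 j=1: A[i]=11<=B[j]=11 take 11, i++
i=3 j=1: A[i]=14>B[j]=11 take 11, j++

i=3, j=2, merged so far=[1, 4, 6, 11, 11]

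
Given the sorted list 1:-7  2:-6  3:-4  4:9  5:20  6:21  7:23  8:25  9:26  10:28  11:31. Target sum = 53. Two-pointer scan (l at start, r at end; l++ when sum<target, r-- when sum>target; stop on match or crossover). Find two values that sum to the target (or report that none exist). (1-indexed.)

l=1 r=11: -7+31=24 <53, l++
l=2 r=11: -6+31=25 <53, l++
l=3 r=11: -4+31=27 <53, l++
l=4 r=11: 9+31=40 <53, l++
l=5 r=11: 20+31=51 <53, l++
l=6 r=11: 21+31=52 <53, l++
l=7 r=11: 23+31=54 >53, r--
l=7 r=10: 23+28=51 <53, l++
l=8 r=10: 25+28=53, found

(25, 28)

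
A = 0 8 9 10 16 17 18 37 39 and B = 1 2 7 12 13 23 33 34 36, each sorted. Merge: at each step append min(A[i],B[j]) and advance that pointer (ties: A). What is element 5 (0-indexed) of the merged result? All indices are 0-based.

[i=0,j=0] A[i]=0<=B[j]=1 take 0 → i++
[i=1,j=0] A[i]=8>B[j]=1 take 1 → j++
[i=1,j=1] A[i]=8>B[j]=2 take 2 → j++
[i=1,j=2] A[i]=8>B[j]=7 take 7 → j++
[i=1,j=3] A[i]=8<=B[j]=12 take 8 → i++
[i=2,j=3] A[i]=9<=B[j]=12 take 9 → i++
[i=3,j=3] A[i]=10<=B[j]=12 take 10 → i++
[i=4,j=3] A[i]=16>B[j]=12 take 12 → j++
[i=4,j=4] A[i]=16>B[j]=13 take 13 → j++
[i=4,j=5] A[i]=16<=B[j]=23 take 16 → i++
[i=5,j=5] A[i]=17<=B[j]=23 take 17 → i++
[i=6,j=5] A[i]=18<=B[j]=23 take 18 → i++
[i=7,j=5] A[i]=37>B[j]=23 take 23 → j++
[i=7,j=6] A[i]=37>B[j]=33 take 33 → j++
[i=7,j=7] A[i]=37>B[j]=34 take 34 → j++
[i=7,j=8] A[i]=37>B[j]=36 take 36 → j++
[i=7,j=9] B done, take A[i]=37 → i++
[i=8,j=9] B done, take A[i]=39 → i++

merged[5] = 9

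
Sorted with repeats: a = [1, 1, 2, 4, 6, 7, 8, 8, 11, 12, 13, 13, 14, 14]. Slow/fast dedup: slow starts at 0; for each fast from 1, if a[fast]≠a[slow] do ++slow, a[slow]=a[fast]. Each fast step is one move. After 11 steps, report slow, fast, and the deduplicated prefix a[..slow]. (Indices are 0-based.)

(s=0,f=1) a[fast]=1=a[slow] dup → fast++
(s=0,f=2) a[fast]=2≠a[slow]=1 write a[1]=2 → slow++,fast++
(s=1,f=3) a[fast]=4≠a[slow]=2 write a[2]=4 → slow++,fast++
(s=2,f=4) a[fast]=6≠a[slow]=4 write a[3]=6 → slow++,fast++
(s=3,f=5) a[fast]=7≠a[slow]=6 write a[4]=7 → slow++,fast++
(s=4,f=6) a[fast]=8≠a[slow]=7 write a[5]=8 → slow++,fast++
(s=5,f=7) a[fast]=8=a[slow] dup → fast++
(s=5,f=8) a[fast]=11≠a[slow]=8 write a[6]=11 → slow++,fast++
(s=6,f=9) a[fast]=12≠a[slow]=11 write a[7]=12 → slow++,fast++
(s=7,f=10) a[fast]=13≠a[slow]=12 write a[8]=13 → slow++,fast++
(s=8,f=11) a[fast]=13=a[slow] dup → fast++

slow=8, fast=12, prefix=[1, 2, 4, 6, 7, 8, 11, 12, 13]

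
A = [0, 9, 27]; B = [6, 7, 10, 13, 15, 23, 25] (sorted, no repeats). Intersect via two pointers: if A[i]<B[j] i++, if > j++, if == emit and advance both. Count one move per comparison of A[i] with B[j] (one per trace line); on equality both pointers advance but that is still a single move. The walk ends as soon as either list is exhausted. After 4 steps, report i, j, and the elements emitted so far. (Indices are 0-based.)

i=0 j=0: 0<6, i++
i=1 j=0: 9>6, j++
i=1 j=1: 9>7, j++
i=1 j=2: 9<10, i++

i=2, j=2, emitted=[]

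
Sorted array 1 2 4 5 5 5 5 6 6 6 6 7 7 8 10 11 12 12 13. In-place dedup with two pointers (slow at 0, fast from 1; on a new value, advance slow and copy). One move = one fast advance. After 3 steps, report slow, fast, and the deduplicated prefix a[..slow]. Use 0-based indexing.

slow=3, fast=4, prefix=[1, 2, 4, 5]

slow=0 fast=1: a[fast]=2≠a[slow]=1 write a[1]=2, slow++,fast++
slow=1 fast=2: a[fast]=4≠a[slow]=2 write a[2]=4, slow++,fast++
slow=2 fast=3: a[fast]=5≠a[slow]=4 write a[3]=5, slow++,fast++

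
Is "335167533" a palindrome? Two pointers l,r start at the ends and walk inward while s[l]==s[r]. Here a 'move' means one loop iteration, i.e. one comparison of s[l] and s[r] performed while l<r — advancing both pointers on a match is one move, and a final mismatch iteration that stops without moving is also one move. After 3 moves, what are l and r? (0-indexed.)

[0,8] '3'=='3' → l++,r--
[1,7] '3'=='3' → l++,r--
[2,6] '5'=='5' → l++,r--

l=3, r=5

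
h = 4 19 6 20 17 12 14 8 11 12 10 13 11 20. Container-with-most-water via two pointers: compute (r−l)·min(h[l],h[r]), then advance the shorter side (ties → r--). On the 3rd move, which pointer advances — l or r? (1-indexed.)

l

l=1 r=14: min(4,20)*13=52 best=52 *, l++
l=2 r=14: min(19,20)*12=228 best=228 *, l++
l=3 r=14: min(6,20)*11=66 best=228, l++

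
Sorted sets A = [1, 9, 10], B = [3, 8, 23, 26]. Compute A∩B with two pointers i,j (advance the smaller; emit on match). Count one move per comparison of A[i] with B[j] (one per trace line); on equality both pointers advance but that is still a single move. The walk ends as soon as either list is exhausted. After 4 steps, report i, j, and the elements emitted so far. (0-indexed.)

i=0 j=0: 1<3, i++
i=1 j=0: 9>3, j++
i=1 j=1: 9>8, j++
i=1 j=2: 9<23, i++

i=2, j=2, emitted=[]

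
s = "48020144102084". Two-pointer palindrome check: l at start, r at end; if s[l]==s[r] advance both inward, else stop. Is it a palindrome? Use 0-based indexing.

palindrome

[0,13] '4'=='4' → l++,r--
[1,12] '8'=='8' → l++,r--
[2,11] '0'=='0' → l++,r--
[3,10] '2'=='2' → l++,r--
[4,9] '0'=='0' → l++,r--
[5,8] '1'=='1' → l++,r--
[6,7] '4'=='4' → l++,r--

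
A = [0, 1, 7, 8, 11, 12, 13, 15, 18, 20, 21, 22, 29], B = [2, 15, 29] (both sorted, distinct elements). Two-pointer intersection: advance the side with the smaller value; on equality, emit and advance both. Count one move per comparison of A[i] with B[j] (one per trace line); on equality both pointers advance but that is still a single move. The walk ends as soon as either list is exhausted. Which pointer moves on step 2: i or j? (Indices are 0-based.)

i

i=0 j=0: 0<2, i++
i=1 j=0: 1<2, i++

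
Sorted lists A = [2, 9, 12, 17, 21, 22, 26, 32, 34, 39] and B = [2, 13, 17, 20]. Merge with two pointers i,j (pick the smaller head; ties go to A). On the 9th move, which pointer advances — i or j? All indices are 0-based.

[i=0,j=0] A[i]=2<=B[j]=2 take 2 → i++
[i=1,j=0] A[i]=9>B[j]=2 take 2 → j++
[i=1,j=1] A[i]=9<=B[j]=13 take 9 → i++
[i=2,j=1] A[i]=12<=B[j]=13 take 12 → i++
[i=3,j=1] A[i]=17>B[j]=13 take 13 → j++
[i=3,j=2] A[i]=17<=B[j]=17 take 17 → i++
[i=4,j=2] A[i]=21>B[j]=17 take 17 → j++
[i=4,j=3] A[i]=21>B[j]=20 take 20 → j++
[i=4,j=4] B done, take A[i]=21 → i++

i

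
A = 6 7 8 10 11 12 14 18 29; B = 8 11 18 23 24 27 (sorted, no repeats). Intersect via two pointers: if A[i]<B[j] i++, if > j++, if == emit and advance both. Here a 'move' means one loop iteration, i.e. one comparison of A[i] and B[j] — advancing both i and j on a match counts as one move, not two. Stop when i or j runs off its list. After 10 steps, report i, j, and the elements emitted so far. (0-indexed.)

i=8, j=5, emitted=[8, 11, 18]

i=0 j=0: 6<8, i++
i=1 j=0: 7<8, i++
i=2 j=0: 8==8 emit, i++,j++
i=3 j=1: 10<11, i++
i=4 j=1: 11==11 emit, i++,j++
i=5 j=2: 12<18, i++
i=6 j=2: 14<18, i++
i=7 j=2: 18==18 emit, i++,j++
i=8 j=3: 29>23, j++
i=8 j=4: 29>24, j++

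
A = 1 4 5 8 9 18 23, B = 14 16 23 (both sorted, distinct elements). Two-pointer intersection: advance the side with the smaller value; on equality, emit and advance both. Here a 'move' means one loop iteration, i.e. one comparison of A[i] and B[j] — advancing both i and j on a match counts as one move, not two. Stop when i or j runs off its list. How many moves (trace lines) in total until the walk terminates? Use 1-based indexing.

i=1 j=1: 1<14, i++
i=2 j=1: 4<14, i++
i=3 j=1: 5<14, i++
i=4 j=1: 8<14, i++
i=5 j=1: 9<14, i++
i=6 j=1: 18>14, j++
i=6 j=2: 18>16, j++
i=6 j=3: 18<23, i++
i=7 j=3: 23==23 emit, i++,j++

9 moves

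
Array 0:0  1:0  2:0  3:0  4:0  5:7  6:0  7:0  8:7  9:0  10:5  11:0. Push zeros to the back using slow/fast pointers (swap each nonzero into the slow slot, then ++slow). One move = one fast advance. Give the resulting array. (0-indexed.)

[7, 7, 5, 0, 0, 0, 0, 0, 0, 0, 0, 0]

(s=0,f=0) a[fast]=0 → fast++
(s=0,f=1) a[fast]=0 → fast++
(s=0,f=2) a[fast]=0 → fast++
(s=0,f=3) a[fast]=0 → fast++
(s=0,f=4) a[fast]=0 → fast++
(s=0,f=5) a[fast]=7≠0 swap→a[0]=7 → slow++,fast++
(s=1,f=6) a[fast]=0 → fast++
(s=1,f=7) a[fast]=0 → fast++
(s=1,f=8) a[fast]=7≠0 swap→a[1]=7 → slow++,fast++
(s=2,f=9) a[fast]=0 → fast++
(s=2,f=10) a[fast]=5≠0 swap→a[2]=5 → slow++,fast++
(s=3,f=11) a[fast]=0 → fast++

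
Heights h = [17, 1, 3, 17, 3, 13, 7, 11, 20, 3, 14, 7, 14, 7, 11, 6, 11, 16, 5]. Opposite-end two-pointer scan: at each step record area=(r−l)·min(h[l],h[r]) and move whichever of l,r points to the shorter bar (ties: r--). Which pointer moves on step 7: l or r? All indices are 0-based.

l=0 r=18: min(17,5)*18=90 best=90 *, r--
l=0 r=17: min(17,16)*17=272 best=272 *, r--
l=0 r=16: min(17,11)*16=176 best=272, r--
l=0 r=15: min(17,6)*15=90 best=272, r--
l=0 r=14: min(17,11)*14=154 best=272, r--
l=0 r=13: min(17,7)*13=91 best=272, r--
l=0 r=12: min(17,14)*12=168 best=272, r--

r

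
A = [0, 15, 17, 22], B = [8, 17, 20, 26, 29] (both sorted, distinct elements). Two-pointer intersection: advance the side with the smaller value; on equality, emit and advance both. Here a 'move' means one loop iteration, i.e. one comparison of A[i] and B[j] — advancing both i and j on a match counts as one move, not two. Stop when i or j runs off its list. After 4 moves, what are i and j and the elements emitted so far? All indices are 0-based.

i=3, j=2, emitted=[17]

i=0 j=0: 0<8, i++
i=1 j=0: 15>8, j++
i=1 j=1: 15<17, i++
i=2 j=1: 17==17 emit, i++,j++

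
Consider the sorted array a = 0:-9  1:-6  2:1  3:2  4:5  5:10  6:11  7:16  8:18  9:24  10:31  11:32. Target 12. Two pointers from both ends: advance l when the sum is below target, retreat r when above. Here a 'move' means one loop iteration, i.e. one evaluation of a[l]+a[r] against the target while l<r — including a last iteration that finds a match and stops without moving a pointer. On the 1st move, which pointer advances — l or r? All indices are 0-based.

[0,11] -9+32=23 >12 → r--

r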